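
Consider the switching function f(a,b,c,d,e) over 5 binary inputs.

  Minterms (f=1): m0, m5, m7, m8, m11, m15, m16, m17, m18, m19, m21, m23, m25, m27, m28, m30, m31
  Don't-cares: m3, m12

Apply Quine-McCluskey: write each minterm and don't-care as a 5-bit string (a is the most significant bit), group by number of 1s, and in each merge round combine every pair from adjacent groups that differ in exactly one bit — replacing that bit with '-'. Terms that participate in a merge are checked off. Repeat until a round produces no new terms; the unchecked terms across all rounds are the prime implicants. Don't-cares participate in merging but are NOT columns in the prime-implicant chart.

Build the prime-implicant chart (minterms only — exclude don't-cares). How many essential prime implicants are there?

[col 0] 00000*, 00011*, 00101*, 00111*, 01000*, 01011*, 01100*, 01111*, 10000*, 10001*, 10010*, 10011*, 10101*, 10111*, 11001*, 11011*, 11100*, 11110*, 11111*
[col 1] -0000, -0011*, -0101*, -0111*, -1011*, -1100, -1111*, 0-000, 0-011*, 0-111*, 00-11*, 001-1*, 01-00, 01-11*, 1-001*, 1-011*, 1-111*, 10-01*, 10-11*, 100-0*, 100-1*, 1000-*, 1001-*, 101-1*, 11-11*, 110-1*, 111-0, 1111-
[col 2] --011*, --111*, -0-11*, -01-1, -1-11*, 0--11*, 1--11*, 1-0-1, 10--1, 100--
[col 3] ---11
Prime implicants: ---11, -0000, -01-1, -1100, 0-000, 01-00, 1-0-1, 10--1, 100--, 111-0, 1111-
PI chart (minterm → PIs covering it):
  0 | -0000,0-000
  5 | -01-1  (sole → essential)
  7 | ---11,-01-1
  8 | 0-000,01-00
  11 | ---11  (sole → essential)
  15 | ---11  (sole → essential)
  16 | -0000,100--
  17 | 1-0-1,10--1,100--
  18 | 100--  (sole → essential)
  19 | ---11,1-0-1,10--1,100--
  21 | -01-1,10--1
  23 | ---11,-01-1,10--1
  25 | 1-0-1  (sole → essential)
  27 | ---11,1-0-1
  28 | -1100,111-0
  30 | 111-0,1111-
  31 | ---11,1111-
Essential prime implicants: ---11, -01-1, 1-0-1, 100--

4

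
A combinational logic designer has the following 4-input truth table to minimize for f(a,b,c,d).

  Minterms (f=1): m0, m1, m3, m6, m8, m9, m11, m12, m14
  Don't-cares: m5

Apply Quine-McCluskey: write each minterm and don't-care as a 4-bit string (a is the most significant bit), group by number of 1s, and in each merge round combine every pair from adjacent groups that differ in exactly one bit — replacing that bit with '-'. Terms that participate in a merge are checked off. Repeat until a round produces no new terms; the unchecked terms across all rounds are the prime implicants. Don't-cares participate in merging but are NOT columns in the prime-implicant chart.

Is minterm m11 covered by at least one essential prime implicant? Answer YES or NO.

YES

Round 0: 0000✓ 0001✓ 0011✓ 0101✓ 0110✓ 1000✓ 1001✓ 1011✓ 1100✓ 1110✓
Round 1: -000✓ -001✓ -011✓ -110 0-01 00-1✓ 000-✓ 1-00 10-1✓ 100-✓ 11-0
Round 2: -0-1 -00-
PIs = {-0-1, -00-, -110, 0-01, 1-00, 11-0}
Coverage chart:
  m0: -00- ←essential
  m1: -0-1,-00-,0-01
  m3: -0-1 ←essential
  m6: -110 ←essential
  m8: -00-,1-00
  m9: -0-1,-00-
  m11: -0-1 ←essential
  m12: 1-00,11-0
  m14: -110,11-0
Essential: -0-1, -00-, -110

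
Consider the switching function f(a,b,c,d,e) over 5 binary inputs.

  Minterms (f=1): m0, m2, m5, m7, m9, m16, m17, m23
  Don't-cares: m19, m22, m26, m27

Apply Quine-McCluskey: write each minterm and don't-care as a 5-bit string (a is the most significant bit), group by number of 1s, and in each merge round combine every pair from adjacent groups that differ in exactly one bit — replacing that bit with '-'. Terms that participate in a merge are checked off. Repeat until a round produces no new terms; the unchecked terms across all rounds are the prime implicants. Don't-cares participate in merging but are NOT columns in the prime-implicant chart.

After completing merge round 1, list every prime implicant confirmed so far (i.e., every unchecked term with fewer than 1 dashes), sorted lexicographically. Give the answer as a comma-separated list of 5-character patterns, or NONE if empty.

01001

size-2^0 implicants → 00000(✓)  00010(✓)  00101(✓)  00111(✓)  01001  10000(✓)  10001(✓)  10011(✓)  10110(✓)  10111(✓)  11010(✓)  11011(✓)
size-2^1 implicants → -0000  -0111  000-0  001-1  1-011  10-11  100-1  1000-  1011-  1101-
Unchecked terms (primes): -0000, -0111, 000-0, 001-1, 01001, 1-011, 10-11, 100-1, 1000-, 1011-, 1101-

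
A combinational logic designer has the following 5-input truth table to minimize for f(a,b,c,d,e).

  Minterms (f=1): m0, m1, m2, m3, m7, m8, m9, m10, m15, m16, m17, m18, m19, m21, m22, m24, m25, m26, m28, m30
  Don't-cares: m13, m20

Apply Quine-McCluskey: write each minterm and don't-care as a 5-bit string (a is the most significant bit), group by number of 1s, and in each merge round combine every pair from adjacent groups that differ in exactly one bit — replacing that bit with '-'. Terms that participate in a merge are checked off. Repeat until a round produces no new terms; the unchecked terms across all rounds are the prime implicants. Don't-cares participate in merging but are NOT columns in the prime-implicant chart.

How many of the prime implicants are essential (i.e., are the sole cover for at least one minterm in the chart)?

[col 0] 00000*, 00001*, 00010*, 00011*, 00111*, 01000*, 01001*, 01010*, 01101*, 01111*, 10000*, 10001*, 10010*, 10011*, 10100*, 10101*, 10110*, 11000*, 11001*, 11010*, 11100*, 11110*
[col 1] -0000*, -0001*, -0010*, -0011*, -1000*, -1001*, -1010*, 0-000*, 0-001*, 0-010*, 0-111, 00-11, 000-0*, 000-1*, 0000-*, 0001-*, 01-01, 010-0*, 0100-*, 011-1, 1-000*, 1-001*, 1-010*, 1-100*, 1-110*, 10-00*, 10-01*, 10-10*, 100-0*, 100-1*, 1000-*, 1001-*, 101-0*, 1010-*, 11-00*, 11-10*, 110-0*, 1100-*, 111-0*
[col 2] --000*, --001*, --010*, -00-0*, -00-1*, -000-*, -001-*, -10-0*, -100-*, 0-0-0*, 0-00-*, 000--*, 1--00*, 1--10*, 1-0-0*, 1-00-*, 1-1-0*, 10--0*, 10-0-, 100--*, 11--0*
[col 3] --0-0, --00-, -00--, 1---0
Prime implicants: --0-0, --00-, -00--, 0-111, 00-11, 01-01, 011-1, 1---0, 10-0-
PI chart (minterm → PIs covering it):
  0 | --0-0,--00-,-00--
  1 | --00-,-00--
  2 | --0-0,-00--
  3 | -00--,00-11
  7 | 0-111,00-11
  8 | --0-0,--00-
  9 | --00-,01-01
  10 | --0-0  (sole → essential)
  15 | 0-111,011-1
  16 | --0-0,--00-,-00--,1---0,10-0-
  17 | --00-,-00--,10-0-
  18 | --0-0,-00--,1---0
  19 | -00--  (sole → essential)
  21 | 10-0-  (sole → essential)
  22 | 1---0  (sole → essential)
  24 | --0-0,--00-,1---0
  25 | --00-  (sole → essential)
  26 | --0-0,1---0
  28 | 1---0  (sole → essential)
  30 | 1---0  (sole → essential)
Essential prime implicants: --0-0, --00-, -00--, 1---0, 10-0-

5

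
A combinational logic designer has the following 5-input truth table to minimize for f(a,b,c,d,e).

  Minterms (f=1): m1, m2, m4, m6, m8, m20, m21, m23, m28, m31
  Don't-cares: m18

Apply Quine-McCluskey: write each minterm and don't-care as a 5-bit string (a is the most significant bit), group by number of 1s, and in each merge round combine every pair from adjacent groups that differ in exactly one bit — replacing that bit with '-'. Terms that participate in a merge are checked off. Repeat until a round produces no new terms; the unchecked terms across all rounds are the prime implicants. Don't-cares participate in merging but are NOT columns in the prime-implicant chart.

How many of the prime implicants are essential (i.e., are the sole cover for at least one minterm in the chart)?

[col 0] 00001, 00010*, 00100*, 00110*, 01000, 10010*, 10100*, 10101*, 10111*, 11100*, 11111*
[col 1] -0010, -0100, 00-10, 001-0, 1-100, 1-111, 101-1, 1010-
Prime implicants: -0010, -0100, 00-10, 00001, 001-0, 01000, 1-100, 1-111, 101-1, 1010-
PI chart (minterm → PIs covering it):
  1 | 00001  (sole → essential)
  2 | -0010,00-10
  4 | -0100,001-0
  6 | 00-10,001-0
  8 | 01000  (sole → essential)
  20 | -0100,1-100,1010-
  21 | 101-1,1010-
  23 | 1-111,101-1
  28 | 1-100  (sole → essential)
  31 | 1-111  (sole → essential)
Essential prime implicants: 00001, 01000, 1-100, 1-111

4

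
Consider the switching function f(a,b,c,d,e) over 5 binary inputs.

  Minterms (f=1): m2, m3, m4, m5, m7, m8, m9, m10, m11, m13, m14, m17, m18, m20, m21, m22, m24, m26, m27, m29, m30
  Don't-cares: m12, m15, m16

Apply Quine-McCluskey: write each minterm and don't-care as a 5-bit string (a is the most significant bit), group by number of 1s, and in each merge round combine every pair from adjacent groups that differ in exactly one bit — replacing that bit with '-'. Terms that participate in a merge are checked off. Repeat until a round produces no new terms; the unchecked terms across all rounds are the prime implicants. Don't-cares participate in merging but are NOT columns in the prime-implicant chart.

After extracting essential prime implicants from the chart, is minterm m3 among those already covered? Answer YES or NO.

[col 0] 00010*, 00011*, 00100*, 00101*, 00111*, 01000*, 01001*, 01010*, 01011*, 01100*, 01101*, 01110*, 01111*, 10000*, 10001*, 10010*, 10100*, 10101*, 10110*, 11000*, 11010*, 11011*, 11101*, 11110*
[col 1] -0010*, -0100*, -0101*, -1000*, -1010*, -1011*, -1101*, -1110*, 0-010*, 0-011*, 0-100*, 0-101*, 0-111*, 00-11*, 0001-*, 001-1*, 0010-*, 01-00*, 01-01*, 01-10*, 01-11*, 010-0*, 010-1*, 0100-*, 0101-*, 011-0*, 011-1*, 0110-*, 0111-*, 1-000*, 1-010*, 1-101*, 1-110*, 10-00*, 10-01*, 10-10*, 100-0*, 1000-*, 101-0*, 1010-*, 11-10*, 110-0*, 1101-*
[col 2] --010, --101, -010-, -1-10, -10-0, -101-, 0--11, 0-01-, 0-1-1, 0-10-, 01--0*, 01--1*, 01-0-*, 01-1-*, 010--*, 011--*, 1--10, 1-0-0, 10--0, 10-0-
[col 3] 01---
Prime implicants: --010, --101, -010-, -1-10, -10-0, -101-, 0--11, 0-01-, 0-1-1, 0-10-, 01---, 1--10, 1-0-0, 10--0, 10-0-
PI chart (minterm → PIs covering it):
  2 | --010,0-01-
  3 | 0--11,0-01-
  4 | -010-,0-10-
  5 | --101,-010-,0-1-1,0-10-
  7 | 0--11,0-1-1
  8 | -10-0,01---
  9 | 01---  (sole → essential)
  10 | --010,-1-10,-10-0,-101-,0-01-,01---
  11 | -101-,0--11,0-01-,01---
  13 | --101,0-1-1,0-10-,01---
  14 | -1-10,01---
  17 | 10-0-  (sole → essential)
  18 | --010,1--10,1-0-0,10--0
  20 | -010-,10--0,10-0-
  21 | --101,-010-,10-0-
  22 | 1--10,10--0
  24 | -10-0,1-0-0
  26 | --010,-1-10,-10-0,-101-,1--10,1-0-0
  27 | -101-  (sole → essential)
  29 | --101  (sole → essential)
  30 | -1-10,1--10
Essential prime implicants: --101, -101-, 01---, 10-0-

NO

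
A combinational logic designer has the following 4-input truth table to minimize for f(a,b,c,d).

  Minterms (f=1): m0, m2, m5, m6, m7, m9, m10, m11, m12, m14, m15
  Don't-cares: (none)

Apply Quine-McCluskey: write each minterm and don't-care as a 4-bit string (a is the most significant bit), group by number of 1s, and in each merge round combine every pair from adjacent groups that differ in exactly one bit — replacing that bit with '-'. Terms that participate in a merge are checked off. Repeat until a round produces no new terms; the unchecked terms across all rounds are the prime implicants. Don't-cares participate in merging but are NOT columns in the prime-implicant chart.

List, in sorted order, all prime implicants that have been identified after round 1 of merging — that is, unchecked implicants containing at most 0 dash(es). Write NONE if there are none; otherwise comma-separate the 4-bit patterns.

NONE

Round 0: 0000✓ 0010✓ 0101✓ 0110✓ 0111✓ 1001✓ 1010✓ 1011✓ 1100✓ 1110✓ 1111✓
Round 1: -010✓ -110✓ -111✓ 0-10✓ 00-0 01-1 011-✓ 1-10✓ 1-11✓ 10-1 101-✓ 11-0 111-✓
Round 2: --10 -11- 1-1-
PIs = {--10, -11-, 00-0, 01-1, 1-1-, 10-1, 11-0}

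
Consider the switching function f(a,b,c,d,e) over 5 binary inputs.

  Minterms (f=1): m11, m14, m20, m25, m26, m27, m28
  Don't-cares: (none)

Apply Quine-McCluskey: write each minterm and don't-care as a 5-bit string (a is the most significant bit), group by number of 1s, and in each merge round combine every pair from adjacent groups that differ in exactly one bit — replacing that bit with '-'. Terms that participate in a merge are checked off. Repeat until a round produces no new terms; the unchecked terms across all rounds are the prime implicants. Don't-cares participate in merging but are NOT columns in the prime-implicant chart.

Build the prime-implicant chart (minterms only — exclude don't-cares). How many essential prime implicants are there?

5

Round 0: 01011✓ 01110 10100✓ 11001✓ 11010✓ 11011✓ 11100✓
Round 1: -1011 1-100 110-1 1101-
PIs = {-1011, 01110, 1-100, 110-1, 1101-}
Coverage chart:
  m11: -1011 ←essential
  m14: 01110 ←essential
  m20: 1-100 ←essential
  m25: 110-1 ←essential
  m26: 1101- ←essential
  m27: -1011,110-1,1101-
  m28: 1-100 ←essential
Essential: -1011, 01110, 1-100, 110-1, 1101-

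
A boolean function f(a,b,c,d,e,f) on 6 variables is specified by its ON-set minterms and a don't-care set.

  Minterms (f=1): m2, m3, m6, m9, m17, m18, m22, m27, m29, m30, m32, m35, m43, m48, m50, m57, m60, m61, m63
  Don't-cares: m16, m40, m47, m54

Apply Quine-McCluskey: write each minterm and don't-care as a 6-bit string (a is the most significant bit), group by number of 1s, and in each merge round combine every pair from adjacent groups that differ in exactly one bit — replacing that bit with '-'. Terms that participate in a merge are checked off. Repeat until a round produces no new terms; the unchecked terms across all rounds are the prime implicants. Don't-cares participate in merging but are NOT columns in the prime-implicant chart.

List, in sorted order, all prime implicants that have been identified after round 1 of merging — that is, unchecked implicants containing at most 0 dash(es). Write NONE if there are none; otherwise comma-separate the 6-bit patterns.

[col 0] 000010*, 000011*, 000110*, 001001, 010000*, 010001*, 010010*, 010110*, 011011, 011101*, 011110*, 100000*, 100011*, 101000*, 101011*, 101111*, 110000*, 110010*, 110110*, 111001*, 111100*, 111101*, 111111*
[col 1] -00011, -10000*, -10010*, -10110*, -11101, 0-0010*, 0-0110*, 000-10*, 00001-, 01-110, 010-10*, 0100-0*, 01000-, 1-0000, 1-1111, 10-000, 10-011, 101-11, 110-10*, 1100-0*, 111-01, 1111-1, 11110-
[col 2] -10-10, -100-0, 0-0-10
Prime implicants: -00011, -10-10, -100-0, -11101, 0-0-10, 00001-, 001001, 01-110, 01000-, 011011, 1-0000, 1-1111, 10-000, 10-011, 101-11, 111-01, 1111-1, 11110-

001001, 011011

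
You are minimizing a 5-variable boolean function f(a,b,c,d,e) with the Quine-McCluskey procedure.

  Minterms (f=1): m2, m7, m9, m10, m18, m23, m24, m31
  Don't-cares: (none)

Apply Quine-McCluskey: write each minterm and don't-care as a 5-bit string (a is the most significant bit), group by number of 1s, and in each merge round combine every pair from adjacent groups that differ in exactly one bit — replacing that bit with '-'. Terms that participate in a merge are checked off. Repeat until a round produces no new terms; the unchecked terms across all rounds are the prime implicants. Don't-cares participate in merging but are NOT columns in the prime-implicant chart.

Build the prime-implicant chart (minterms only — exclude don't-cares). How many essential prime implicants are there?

[col 0] 00010*, 00111*, 01001, 01010*, 10010*, 10111*, 11000, 11111*
[col 1] -0010, -0111, 0-010, 1-111
Prime implicants: -0010, -0111, 0-010, 01001, 1-111, 11000
PI chart (minterm → PIs covering it):
  2 | -0010,0-010
  7 | -0111  (sole → essential)
  9 | 01001  (sole → essential)
  10 | 0-010  (sole → essential)
  18 | -0010  (sole → essential)
  23 | -0111,1-111
  24 | 11000  (sole → essential)
  31 | 1-111  (sole → essential)
Essential prime implicants: -0010, -0111, 0-010, 01001, 1-111, 11000

6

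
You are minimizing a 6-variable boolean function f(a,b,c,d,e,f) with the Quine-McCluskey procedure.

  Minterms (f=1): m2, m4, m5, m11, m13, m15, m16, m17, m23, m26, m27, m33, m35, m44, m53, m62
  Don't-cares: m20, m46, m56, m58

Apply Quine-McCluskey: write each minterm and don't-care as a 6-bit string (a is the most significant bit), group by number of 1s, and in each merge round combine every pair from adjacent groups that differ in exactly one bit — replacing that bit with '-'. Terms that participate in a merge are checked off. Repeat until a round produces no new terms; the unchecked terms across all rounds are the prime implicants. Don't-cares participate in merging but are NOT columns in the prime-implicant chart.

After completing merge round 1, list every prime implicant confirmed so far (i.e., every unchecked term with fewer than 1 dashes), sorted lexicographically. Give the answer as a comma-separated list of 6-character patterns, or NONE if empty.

[col 0] 000010, 000100*, 000101*, 001011*, 001101*, 001111*, 010000*, 010001*, 010100*, 010111, 011010*, 011011*, 100001*, 100011*, 101100*, 101110*, 110101, 111000*, 111010*, 111110*
[col 1] -11010, 0-0100, 0-1011, 00-101, 00010-, 001-11, 0011-1, 010-00, 01000-, 01101-, 1-1110, 1000-1, 1011-0, 111-10, 1110-0
Prime implicants: -11010, 0-0100, 0-1011, 00-101, 000010, 00010-, 001-11, 0011-1, 010-00, 01000-, 010111, 01101-, 1-1110, 1000-1, 1011-0, 110101, 111-10, 1110-0

000010, 010111, 110101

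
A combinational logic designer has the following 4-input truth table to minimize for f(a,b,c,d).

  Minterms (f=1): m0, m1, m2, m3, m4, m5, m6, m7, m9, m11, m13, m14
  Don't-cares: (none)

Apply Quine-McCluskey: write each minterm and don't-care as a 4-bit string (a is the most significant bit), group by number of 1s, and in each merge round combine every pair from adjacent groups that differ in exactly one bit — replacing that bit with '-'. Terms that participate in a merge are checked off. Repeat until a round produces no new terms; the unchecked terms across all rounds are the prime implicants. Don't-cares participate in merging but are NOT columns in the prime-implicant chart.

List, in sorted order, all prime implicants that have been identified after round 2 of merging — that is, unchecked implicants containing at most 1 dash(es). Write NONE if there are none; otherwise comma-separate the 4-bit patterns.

-110

Round 0: 0000✓ 0001✓ 0010✓ 0011✓ 0100✓ 0101✓ 0110✓ 0111✓ 1001✓ 1011✓ 1101✓ 1110✓
Round 1: -001✓ -011✓ -101✓ -110 0-00✓ 0-01✓ 0-10✓ 0-11✓ 00-0✓ 00-1✓ 000-✓ 001-✓ 01-0✓ 01-1✓ 010-✓ 011-✓ 1-01✓ 10-1✓
Round 2: --01 -0-1 0--0✓ 0--1✓ 0-0-✓ 0-1-✓ 00--✓ 01--✓
Round 3: 0---
PIs = {--01, -0-1, -110, 0---}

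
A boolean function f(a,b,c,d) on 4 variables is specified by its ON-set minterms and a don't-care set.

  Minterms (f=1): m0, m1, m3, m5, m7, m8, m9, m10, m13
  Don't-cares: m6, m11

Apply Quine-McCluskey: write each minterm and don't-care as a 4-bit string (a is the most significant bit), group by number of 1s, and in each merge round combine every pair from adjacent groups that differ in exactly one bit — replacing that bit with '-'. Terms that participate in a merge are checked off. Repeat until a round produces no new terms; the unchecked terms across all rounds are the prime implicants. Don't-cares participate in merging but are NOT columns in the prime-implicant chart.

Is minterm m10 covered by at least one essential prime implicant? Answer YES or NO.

size-2^0 implicants → 0000(✓)  0001(✓)  0011(✓)  0101(✓)  0110(✓)  0111(✓)  1000(✓)  1001(✓)  1010(✓)  1011(✓)  1101(✓)
size-2^1 implicants → -000(✓)  -001(✓)  -011(✓)  -101(✓)  0-01(✓)  0-11(✓)  00-1(✓)  000-(✓)  01-1(✓)  011-  1-01(✓)  10-0(✓)  10-1(✓)  100-(✓)  101-(✓)
size-2^2 implicants → --01  -0-1  -00-  0--1  10--
Unchecked terms (primes): --01, -0-1, -00-, 0--1, 011-, 10--
Minterm coverage:
  m0 ⊆ -00- [E]
  m1 ⊆ --01,-0-1,-00-,0--1
  m3 ⊆ -0-1,0--1
  m5 ⊆ --01,0--1
  m7 ⊆ 0--1,011-
  m8 ⊆ -00-,10--
  m9 ⊆ --01,-0-1,-00-,10--
  m10 ⊆ 10-- [E]
  m13 ⊆ --01 [E]
E = {--01, -00-, 10--}

YES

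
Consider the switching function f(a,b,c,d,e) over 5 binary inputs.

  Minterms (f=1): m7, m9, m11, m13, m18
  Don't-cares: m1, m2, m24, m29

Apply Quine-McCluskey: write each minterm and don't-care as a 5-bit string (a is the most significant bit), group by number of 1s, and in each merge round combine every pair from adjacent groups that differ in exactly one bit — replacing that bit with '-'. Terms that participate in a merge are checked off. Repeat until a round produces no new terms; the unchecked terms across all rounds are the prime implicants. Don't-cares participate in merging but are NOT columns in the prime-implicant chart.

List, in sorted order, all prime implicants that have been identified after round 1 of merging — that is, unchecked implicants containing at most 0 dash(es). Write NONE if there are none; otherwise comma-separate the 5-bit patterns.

00111, 11000

size-2^0 implicants → 00001(✓)  00010(✓)  00111  01001(✓)  01011(✓)  01101(✓)  10010(✓)  11000  11101(✓)
size-2^1 implicants → -0010  -1101  0-001  01-01  010-1
Unchecked terms (primes): -0010, -1101, 0-001, 00111, 01-01, 010-1, 11000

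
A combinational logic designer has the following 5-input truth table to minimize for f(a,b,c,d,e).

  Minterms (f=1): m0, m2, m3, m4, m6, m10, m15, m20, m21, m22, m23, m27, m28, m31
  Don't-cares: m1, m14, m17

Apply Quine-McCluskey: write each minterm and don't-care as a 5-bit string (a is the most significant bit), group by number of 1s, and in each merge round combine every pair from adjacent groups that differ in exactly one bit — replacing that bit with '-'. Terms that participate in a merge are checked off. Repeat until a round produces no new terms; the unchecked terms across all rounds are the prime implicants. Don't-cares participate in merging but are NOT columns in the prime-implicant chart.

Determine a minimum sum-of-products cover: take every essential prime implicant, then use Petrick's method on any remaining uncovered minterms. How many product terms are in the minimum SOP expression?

size-2^0 implicants → 00000(✓)  00001(✓)  00010(✓)  00011(✓)  00100(✓)  00110(✓)  01010(✓)  01110(✓)  01111(✓)  10001(✓)  10100(✓)  10101(✓)  10110(✓)  10111(✓)  11011(✓)  11100(✓)  11111(✓)
size-2^1 implicants → -0001  -0100(✓)  -0110(✓)  -1111  0-010(✓)  0-110(✓)  00-00(✓)  00-10(✓)  000-0(✓)  000-1(✓)  0000-(✓)  0001-(✓)  001-0(✓)  01-10(✓)  0111-  1-100  1-111  10-01  101-0(✓)  101-1(✓)  1010-(✓)  1011-(✓)  11-11
size-2^2 implicants → -01-0  0--10  00--0  000--  101--
Unchecked terms (primes): -0001, -01-0, -1111, 0--10, 00--0, 000--, 0111-, 1-100, 1-111, 10-01, 101--, 11-11
Minterm coverage:
  m0 ⊆ 00--0,000--
  m2 ⊆ 0--10,00--0,000--
  m3 ⊆ 000-- [E]
  m4 ⊆ -01-0,00--0
  m6 ⊆ -01-0,0--10,00--0
  m10 ⊆ 0--10 [E]
  m15 ⊆ -1111,0111-
  m20 ⊆ -01-0,1-100,101--
  m21 ⊆ 10-01,101--
  m22 ⊆ -01-0,101--
  m23 ⊆ 1-111,101--
  m27 ⊆ 11-11 [E]
  m28 ⊆ 1-100 [E]
  m31 ⊆ -1111,1-111,11-11
E = {0--10, 000--, 1-100, 11-11}
Petrick residual → -01-0, -1111, 101--
Cover = b'ce' + bcde + a'de' + a'b'c' + acd'e' + ab'c + abde  |cover|=7

7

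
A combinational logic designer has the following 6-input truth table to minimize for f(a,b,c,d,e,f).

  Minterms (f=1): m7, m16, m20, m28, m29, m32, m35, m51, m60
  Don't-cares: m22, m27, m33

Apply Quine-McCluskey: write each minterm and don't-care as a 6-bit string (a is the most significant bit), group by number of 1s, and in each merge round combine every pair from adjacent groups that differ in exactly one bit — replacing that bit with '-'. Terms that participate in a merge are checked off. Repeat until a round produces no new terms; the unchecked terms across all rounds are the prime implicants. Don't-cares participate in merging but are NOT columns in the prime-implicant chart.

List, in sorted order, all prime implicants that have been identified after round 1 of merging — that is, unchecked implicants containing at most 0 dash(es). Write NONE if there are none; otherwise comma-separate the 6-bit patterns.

[col 0] 000111, 010000*, 010100*, 010110*, 011011, 011100*, 011101*, 100000*, 100001*, 100011*, 110011*, 111100*
[col 1] -11100, 01-100, 010-00, 0101-0, 01110-, 1-0011, 1000-1, 10000-
Prime implicants: -11100, 000111, 01-100, 010-00, 0101-0, 011011, 01110-, 1-0011, 1000-1, 10000-

000111, 011011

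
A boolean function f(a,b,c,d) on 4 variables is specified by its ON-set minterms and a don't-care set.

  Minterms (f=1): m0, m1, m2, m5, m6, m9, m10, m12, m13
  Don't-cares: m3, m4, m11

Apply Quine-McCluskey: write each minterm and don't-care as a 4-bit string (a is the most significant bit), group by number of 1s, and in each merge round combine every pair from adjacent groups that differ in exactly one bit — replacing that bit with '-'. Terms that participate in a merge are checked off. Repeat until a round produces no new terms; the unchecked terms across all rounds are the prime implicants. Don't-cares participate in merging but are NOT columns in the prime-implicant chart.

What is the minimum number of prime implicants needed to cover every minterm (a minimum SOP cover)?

[col 0] 0000*, 0001*, 0010*, 0011*, 0100*, 0101*, 0110*, 1001*, 1010*, 1011*, 1100*, 1101*
[col 1] -001*, -010*, -011*, -100*, -101*, 0-00*, 0-01*, 0-10*, 00-0*, 00-1*, 000-*, 001-*, 01-0*, 010-*, 1-01*, 10-1*, 101-*, 110-*
[col 2] --01, -0-1, -01-, -10-, 0--0, 0-0-, 00--
Prime implicants: --01, -0-1, -01-, -10-, 0--0, 0-0-, 00--
PI chart (minterm → PIs covering it):
  0 | 0--0,0-0-,00--
  1 | --01,-0-1,0-0-,00--
  2 | -01-,0--0,00--
  5 | --01,-10-,0-0-
  6 | 0--0  (sole → essential)
  9 | --01,-0-1
  10 | -01-  (sole → essential)
  12 | -10-  (sole → essential)
  13 | --01,-10-
Essential prime implicants: -01-, -10-, 0--0
Petrick residual → --01
Minimum SOP uses 4 PIs: c'd + b'c + bc' + a'd'

4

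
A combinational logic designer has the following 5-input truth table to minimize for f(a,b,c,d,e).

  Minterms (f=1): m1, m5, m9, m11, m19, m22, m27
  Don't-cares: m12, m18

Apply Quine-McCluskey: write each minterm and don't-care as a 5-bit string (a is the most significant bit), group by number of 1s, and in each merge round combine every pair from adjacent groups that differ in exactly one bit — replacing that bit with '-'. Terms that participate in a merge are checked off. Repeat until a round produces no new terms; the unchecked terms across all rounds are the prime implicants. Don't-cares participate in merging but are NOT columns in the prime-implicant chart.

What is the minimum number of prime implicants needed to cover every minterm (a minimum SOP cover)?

Round 0: 00001✓ 00101✓ 01001✓ 01011✓ 01100 10010✓ 10011✓ 10110✓ 11011✓
Round 1: -1011 0-001 00-01 010-1 1-011 10-10 1001-
PIs = {-1011, 0-001, 00-01, 010-1, 01100, 1-011, 10-10, 1001-}
Coverage chart:
  m1: 0-001,00-01
  m5: 00-01 ←essential
  m9: 0-001,010-1
  m11: -1011,010-1
  m19: 1-011,1001-
  m22: 10-10 ←essential
  m27: -1011,1-011
Essential: 00-01, 10-10
Petrick residual → 010-1, 1-011
Min cover (4 terms): a'b'd'e + a'bc'e + ac'de + ab'de'

4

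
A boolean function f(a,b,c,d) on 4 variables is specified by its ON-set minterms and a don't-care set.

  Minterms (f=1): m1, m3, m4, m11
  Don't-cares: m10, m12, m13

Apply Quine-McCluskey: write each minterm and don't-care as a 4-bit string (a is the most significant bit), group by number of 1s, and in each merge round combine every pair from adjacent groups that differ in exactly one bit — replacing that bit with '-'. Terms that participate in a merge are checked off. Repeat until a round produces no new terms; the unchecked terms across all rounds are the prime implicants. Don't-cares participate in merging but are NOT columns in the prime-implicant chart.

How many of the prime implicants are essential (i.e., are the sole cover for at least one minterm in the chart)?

[col 0] 0001*, 0011*, 0100*, 1010*, 1011*, 1100*, 1101*
[col 1] -011, -100, 00-1, 101-, 110-
Prime implicants: -011, -100, 00-1, 101-, 110-
PI chart (minterm → PIs covering it):
  1 | 00-1  (sole → essential)
  3 | -011,00-1
  4 | -100  (sole → essential)
  11 | -011,101-
Essential prime implicants: -100, 00-1

2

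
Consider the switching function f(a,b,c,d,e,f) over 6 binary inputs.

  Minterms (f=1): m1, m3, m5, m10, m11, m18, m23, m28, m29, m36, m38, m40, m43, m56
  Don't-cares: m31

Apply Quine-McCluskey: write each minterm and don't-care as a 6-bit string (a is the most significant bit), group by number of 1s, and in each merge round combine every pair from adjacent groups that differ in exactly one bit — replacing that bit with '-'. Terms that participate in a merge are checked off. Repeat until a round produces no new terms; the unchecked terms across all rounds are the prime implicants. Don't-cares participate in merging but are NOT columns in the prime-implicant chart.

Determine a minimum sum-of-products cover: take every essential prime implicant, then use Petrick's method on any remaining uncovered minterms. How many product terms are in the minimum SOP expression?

9

Round 0: 000001✓ 000011✓ 000101✓ 001010✓ 001011✓ 010010 010111✓ 011100✓ 011101✓ 011111✓ 100100✓ 100110✓ 101000✓ 101011✓ 111000✓
Round 1: -01011 00-011 000-01 0000-1 00101- 01-111 0111-1 01110- 1-1000 1001-0
PIs = {-01011, 00-011, 000-01, 0000-1, 00101-, 01-111, 010010, 0111-1, 01110-, 1-1000, 1001-0}
Coverage chart:
  m1: 000-01,0000-1
  m3: 00-011,0000-1
  m5: 000-01 ←essential
  m10: 00101- ←essential
  m11: -01011,00-011,00101-
  m18: 010010 ←essential
  m23: 01-111 ←essential
  m28: 01110- ←essential
  m29: 0111-1,01110-
  m36: 1001-0 ←essential
  m38: 1001-0 ←essential
  m40: 1-1000 ←essential
  m43: -01011 ←essential
  m56: 1-1000 ←essential
Essential: -01011, 000-01, 00101-, 01-111, 010010, 01110-, 1-1000, 1001-0
Petrick residual → 00-011
Min cover (9 terms): b'cd'ef + a'b'd'ef + a'b'c'e'f + a'b'cd'e + a'bdef + a'bc'd'ef' + a'bcde' + acd'e'f' + ab'c'df'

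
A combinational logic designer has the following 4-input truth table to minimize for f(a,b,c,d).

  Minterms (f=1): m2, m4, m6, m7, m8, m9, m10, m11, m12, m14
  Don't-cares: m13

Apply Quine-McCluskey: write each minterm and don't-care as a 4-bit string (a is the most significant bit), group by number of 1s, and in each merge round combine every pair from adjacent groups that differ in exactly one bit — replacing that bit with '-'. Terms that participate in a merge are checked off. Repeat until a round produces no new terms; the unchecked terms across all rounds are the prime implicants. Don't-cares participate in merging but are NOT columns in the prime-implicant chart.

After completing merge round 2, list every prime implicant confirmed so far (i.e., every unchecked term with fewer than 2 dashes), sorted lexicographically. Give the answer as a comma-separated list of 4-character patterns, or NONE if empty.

011-

Round 0: 0010✓ 0100✓ 0110✓ 0111✓ 1000✓ 1001✓ 1010✓ 1011✓ 1100✓ 1101✓ 1110✓
Round 1: -010✓ -100✓ -110✓ 0-10✓ 01-0✓ 011- 1-00✓ 1-01✓ 1-10✓ 10-0✓ 10-1✓ 100-✓ 101-✓ 11-0✓ 110-✓
Round 2: --10 -1-0 1--0 1-0- 10--
PIs = {--10, -1-0, 011-, 1--0, 1-0-, 10--}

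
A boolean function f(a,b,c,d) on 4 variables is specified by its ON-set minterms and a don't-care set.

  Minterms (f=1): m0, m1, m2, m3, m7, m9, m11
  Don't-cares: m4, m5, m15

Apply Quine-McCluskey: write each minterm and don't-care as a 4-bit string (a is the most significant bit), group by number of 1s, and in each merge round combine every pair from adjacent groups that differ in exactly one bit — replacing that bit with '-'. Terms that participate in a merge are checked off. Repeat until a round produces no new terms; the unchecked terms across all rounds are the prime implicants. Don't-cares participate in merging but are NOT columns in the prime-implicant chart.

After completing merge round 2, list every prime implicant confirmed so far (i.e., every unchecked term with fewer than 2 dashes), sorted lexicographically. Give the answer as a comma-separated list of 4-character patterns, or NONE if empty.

size-2^0 implicants → 0000(✓)  0001(✓)  0010(✓)  0011(✓)  0100(✓)  0101(✓)  0111(✓)  1001(✓)  1011(✓)  1111(✓)
size-2^1 implicants → -001(✓)  -011(✓)  -111(✓)  0-00(✓)  0-01(✓)  0-11(✓)  00-0(✓)  00-1(✓)  000-(✓)  001-(✓)  01-1(✓)  010-(✓)  1-11(✓)  10-1(✓)
size-2^2 implicants → --11  -0-1  0--1  0-0-  00--
Unchecked terms (primes): --11, -0-1, 0--1, 0-0-, 00--

NONE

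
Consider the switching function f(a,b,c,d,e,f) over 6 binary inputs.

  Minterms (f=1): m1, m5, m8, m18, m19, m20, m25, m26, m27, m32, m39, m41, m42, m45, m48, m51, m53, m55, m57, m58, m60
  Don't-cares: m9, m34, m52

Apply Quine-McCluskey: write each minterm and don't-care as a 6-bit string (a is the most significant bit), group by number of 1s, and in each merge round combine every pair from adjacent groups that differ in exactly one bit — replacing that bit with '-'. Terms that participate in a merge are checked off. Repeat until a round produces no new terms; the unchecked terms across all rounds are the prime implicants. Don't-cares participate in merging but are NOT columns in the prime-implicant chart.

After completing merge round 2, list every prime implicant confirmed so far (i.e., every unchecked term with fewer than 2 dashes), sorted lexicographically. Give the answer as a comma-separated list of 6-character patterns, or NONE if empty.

-10011, -10100, -11010, 00-001, 000-01, 00100-, 0110-1, 1-0000, 1-0111, 1-1010, 10-010, 1000-0, 101-01, 11-100, 110-00, 110-11, 1101-1, 11010-

Round 0: 000001✓ 000101✓ 001000✓ 001001✓ 010010✓ 010011✓ 010100✓ 011001✓ 011010✓ 011011✓ 100000✓ 100010✓ 100111✓ 101001✓ 101010✓ 101101✓ 110000✓ 110011✓ 110100✓ 110101✓ 110111✓ 111001✓ 111010✓ 111100✓
Round 1: -01001✓ -10011 -10100 -11001✓ -11010 0-1001✓ 00-001 000-01 00100- 01-010✓ 01-011✓ 01001-✓ 0110-1 01101-✓ 1-0000 1-0111 1-1001✓ 1-1010 10-010 1000-0 101-01 11-100 110-00 110-11 1101-1 11010-
Round 2: --1001 01-01-
PIs = {--1001, -10011, -10100, -11010, 00-001, 000-01, 00100-, 01-01-, 0110-1, 1-0000, 1-0111, 1-1010, 10-010, 1000-0, 101-01, 11-100, 110-00, 110-11, 1101-1, 11010-}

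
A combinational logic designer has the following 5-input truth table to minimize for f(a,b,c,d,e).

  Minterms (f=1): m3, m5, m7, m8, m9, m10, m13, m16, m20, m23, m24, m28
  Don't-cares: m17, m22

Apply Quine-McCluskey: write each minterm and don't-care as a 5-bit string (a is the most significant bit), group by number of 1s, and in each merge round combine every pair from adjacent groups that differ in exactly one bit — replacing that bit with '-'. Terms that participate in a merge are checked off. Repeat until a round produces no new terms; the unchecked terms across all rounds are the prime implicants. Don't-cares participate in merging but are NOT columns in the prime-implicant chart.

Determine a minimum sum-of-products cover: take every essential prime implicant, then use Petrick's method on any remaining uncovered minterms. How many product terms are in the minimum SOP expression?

size-2^0 implicants → 00011(✓)  00101(✓)  00111(✓)  01000(✓)  01001(✓)  01010(✓)  01101(✓)  10000(✓)  10001(✓)  10100(✓)  10110(✓)  10111(✓)  11000(✓)  11100(✓)
size-2^1 implicants → -0111  -1000  0-101  00-11  001-1  01-01  010-0  0100-  1-000(✓)  1-100(✓)  10-00(✓)  1000-  101-0  1011-  11-00(✓)
size-2^2 implicants → 1--00
Unchecked terms (primes): -0111, -1000, 0-101, 00-11, 001-1, 01-01, 010-0, 0100-, 1--00, 1000-, 101-0, 1011-
Minterm coverage:
  m3 ⊆ 00-11 [E]
  m5 ⊆ 0-101,001-1
  m7 ⊆ -0111,00-11,001-1
  m8 ⊆ -1000,010-0,0100-
  m9 ⊆ 01-01,0100-
  m10 ⊆ 010-0 [E]
  m13 ⊆ 0-101,01-01
  m16 ⊆ 1--00,1000-
  m20 ⊆ 1--00,101-0
  m23 ⊆ -0111,1011-
  m24 ⊆ -1000,1--00
  m28 ⊆ 1--00 [E]
E = {00-11, 010-0, 1--00}
Petrick residual → -0111, 0-101, 01-01
Cover = b'cde + a'cd'e + a'b'de + a'bd'e + a'bc'e' + ad'e'  |cover|=6

6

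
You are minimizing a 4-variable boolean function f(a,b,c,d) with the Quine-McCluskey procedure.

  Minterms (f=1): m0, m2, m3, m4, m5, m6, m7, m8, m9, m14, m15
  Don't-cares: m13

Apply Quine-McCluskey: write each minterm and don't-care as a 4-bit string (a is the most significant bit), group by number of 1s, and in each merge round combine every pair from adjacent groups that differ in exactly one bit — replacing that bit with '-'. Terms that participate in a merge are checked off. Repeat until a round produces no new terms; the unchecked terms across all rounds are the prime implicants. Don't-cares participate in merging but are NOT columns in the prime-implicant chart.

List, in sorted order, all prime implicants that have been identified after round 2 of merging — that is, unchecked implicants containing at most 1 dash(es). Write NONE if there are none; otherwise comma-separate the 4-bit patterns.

-000, 1-01, 100-

size-2^0 implicants → 0000(✓)  0010(✓)  0011(✓)  0100(✓)  0101(✓)  0110(✓)  0111(✓)  1000(✓)  1001(✓)  1101(✓)  1110(✓)  1111(✓)
size-2^1 implicants → -000  -101(✓)  -110(✓)  -111(✓)  0-00(✓)  0-10(✓)  0-11(✓)  00-0(✓)  001-(✓)  01-0(✓)  01-1(✓)  010-(✓)  011-(✓)  1-01  100-  11-1(✓)  111-(✓)
size-2^2 implicants → -1-1  -11-  0--0  0-1-  01--
Unchecked terms (primes): -000, -1-1, -11-, 0--0, 0-1-, 01--, 1-01, 100-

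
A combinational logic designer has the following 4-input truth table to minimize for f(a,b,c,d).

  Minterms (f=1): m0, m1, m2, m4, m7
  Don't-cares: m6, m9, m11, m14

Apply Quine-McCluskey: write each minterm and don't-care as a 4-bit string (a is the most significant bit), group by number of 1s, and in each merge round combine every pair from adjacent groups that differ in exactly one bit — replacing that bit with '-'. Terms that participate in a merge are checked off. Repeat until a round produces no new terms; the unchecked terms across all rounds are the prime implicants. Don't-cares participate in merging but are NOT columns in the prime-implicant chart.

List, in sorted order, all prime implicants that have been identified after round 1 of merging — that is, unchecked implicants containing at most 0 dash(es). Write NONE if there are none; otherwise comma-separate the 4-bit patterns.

NONE

[col 0] 0000*, 0001*, 0010*, 0100*, 0110*, 0111*, 1001*, 1011*, 1110*
[col 1] -001, -110, 0-00*, 0-10*, 00-0*, 000-, 01-0*, 011-, 10-1
[col 2] 0--0
Prime implicants: -001, -110, 0--0, 000-, 011-, 10-1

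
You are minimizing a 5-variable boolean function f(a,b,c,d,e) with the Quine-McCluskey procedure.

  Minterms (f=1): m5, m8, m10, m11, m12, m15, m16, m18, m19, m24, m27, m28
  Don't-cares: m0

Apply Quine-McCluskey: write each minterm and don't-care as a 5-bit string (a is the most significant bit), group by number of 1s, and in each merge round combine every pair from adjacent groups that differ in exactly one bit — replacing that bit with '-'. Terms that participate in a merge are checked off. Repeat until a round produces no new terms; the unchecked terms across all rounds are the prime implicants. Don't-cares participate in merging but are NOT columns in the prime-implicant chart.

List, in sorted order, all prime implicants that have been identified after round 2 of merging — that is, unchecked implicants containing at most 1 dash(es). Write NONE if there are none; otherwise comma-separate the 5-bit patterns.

size-2^0 implicants → 00000(✓)  00101  01000(✓)  01010(✓)  01011(✓)  01100(✓)  01111(✓)  10000(✓)  10010(✓)  10011(✓)  11000(✓)  11011(✓)  11100(✓)
size-2^1 implicants → -0000(✓)  -1000(✓)  -1011  -1100(✓)  0-000(✓)  01-00(✓)  01-11  010-0  0101-  1-000(✓)  1-011  100-0  1001-  11-00(✓)
size-2^2 implicants → --000  -1-00
Unchecked terms (primes): --000, -1-00, -1011, 00101, 01-11, 010-0, 0101-, 1-011, 100-0, 1001-

-1011, 00101, 01-11, 010-0, 0101-, 1-011, 100-0, 1001-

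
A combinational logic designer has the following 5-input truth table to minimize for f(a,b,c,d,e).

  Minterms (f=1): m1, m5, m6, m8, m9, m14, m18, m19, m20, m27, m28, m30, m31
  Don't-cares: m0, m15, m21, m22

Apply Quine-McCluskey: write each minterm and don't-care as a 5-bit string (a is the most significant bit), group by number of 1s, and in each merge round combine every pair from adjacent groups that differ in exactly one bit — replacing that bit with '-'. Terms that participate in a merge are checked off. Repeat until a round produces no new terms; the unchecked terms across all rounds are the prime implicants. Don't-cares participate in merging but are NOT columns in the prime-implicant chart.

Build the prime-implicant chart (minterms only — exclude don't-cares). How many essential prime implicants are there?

Round 0: 00000✓ 00001✓ 00101✓ 00110✓ 01000✓ 01001✓ 01110✓ 01111✓ 10010✓ 10011✓ 10100✓ 10101✓ 10110✓ 11011✓ 11100✓ 11110✓ 11111✓
Round 1: -0101 -0110✓ -1110✓ -1111✓ 0-000✓ 0-001✓ 0-110✓ 00-01 0000-✓ 0100-✓ 0111-✓ 1-011 1-100✓ 1-110✓ 10-10 1001- 101-0✓ 1010- 11-11 111-0✓ 1111-✓
Round 2: --110 -111- 0-00- 1-1-0
PIs = {--110, -0101, -111-, 0-00-, 00-01, 1-011, 1-1-0, 10-10, 1001-, 1010-, 11-11}
Coverage chart:
  m1: 0-00-,00-01
  m5: -0101,00-01
  m6: --110 ←essential
  m8: 0-00- ←essential
  m9: 0-00- ←essential
  m14: --110,-111-
  m18: 10-10,1001-
  m19: 1-011,1001-
  m20: 1-1-0,1010-
  m27: 1-011,11-11
  m28: 1-1-0 ←essential
  m30: --110,-111-,1-1-0
  m31: -111-,11-11
Essential: --110, 0-00-, 1-1-0

3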